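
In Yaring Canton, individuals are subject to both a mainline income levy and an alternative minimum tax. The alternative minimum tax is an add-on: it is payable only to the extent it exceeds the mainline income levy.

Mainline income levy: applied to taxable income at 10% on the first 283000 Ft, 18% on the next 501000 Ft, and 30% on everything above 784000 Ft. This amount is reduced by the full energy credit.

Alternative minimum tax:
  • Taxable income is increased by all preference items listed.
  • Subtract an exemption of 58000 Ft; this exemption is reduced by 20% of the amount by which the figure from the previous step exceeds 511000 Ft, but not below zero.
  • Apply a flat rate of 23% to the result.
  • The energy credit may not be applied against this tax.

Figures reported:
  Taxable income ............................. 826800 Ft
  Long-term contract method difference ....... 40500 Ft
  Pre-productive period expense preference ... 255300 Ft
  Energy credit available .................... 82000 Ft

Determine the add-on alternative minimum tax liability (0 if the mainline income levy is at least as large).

208878 Ft

Alternative minimum tax:
  Adjusted income: 826800 Ft + 40500 Ft + 255300 Ft = 1122600 Ft
  Exemption: 20% × (1122600 Ft − 511000 Ft) = 122320 Ft ≥ 58000 Ft, so the exemption is fully phased out
  Base: 1122600 Ft − 0 Ft = 1122600 Ft
  1122600 Ft × 23% = 258198 Ft

Mainline income levy:
  283000 Ft × 10% = 28300 Ft
  501000 Ft × 18% = 90180 Ft
  42800 Ft × 30% = 12840 Ft
  → 131320 Ft
  Less energy credit 82000 Ft → 49320 Ft

Excess of alternative minimum tax over mainline income levy: 258198 Ft − 49320 Ft = 208878 Ft.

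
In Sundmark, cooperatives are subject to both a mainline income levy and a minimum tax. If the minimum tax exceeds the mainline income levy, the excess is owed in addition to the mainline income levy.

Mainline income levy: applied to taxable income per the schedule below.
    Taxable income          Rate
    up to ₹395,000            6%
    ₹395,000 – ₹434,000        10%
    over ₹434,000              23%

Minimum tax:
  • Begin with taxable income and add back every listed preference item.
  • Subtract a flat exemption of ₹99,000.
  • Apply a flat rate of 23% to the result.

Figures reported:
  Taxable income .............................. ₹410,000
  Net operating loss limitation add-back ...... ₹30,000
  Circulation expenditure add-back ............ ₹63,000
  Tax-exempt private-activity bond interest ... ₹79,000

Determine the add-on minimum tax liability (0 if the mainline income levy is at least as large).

Minimum tax:
  Adjusted income: ₹410,000 + ₹30,000 + ₹63,000 + ₹79,000 = ₹582,000
  Less exemption ₹99,000 → base ₹483,000
  ₹483,000 × 23% = ₹111,090

Mainline income levy:
  ₹395,000 × 6% = ₹23,700
  ₹15,000 × 10% = ₹1,500
  → ₹25,200

Excess of minimum tax over mainline income levy: ₹111,090 − ₹25,200 = ₹85,890.

₹85,890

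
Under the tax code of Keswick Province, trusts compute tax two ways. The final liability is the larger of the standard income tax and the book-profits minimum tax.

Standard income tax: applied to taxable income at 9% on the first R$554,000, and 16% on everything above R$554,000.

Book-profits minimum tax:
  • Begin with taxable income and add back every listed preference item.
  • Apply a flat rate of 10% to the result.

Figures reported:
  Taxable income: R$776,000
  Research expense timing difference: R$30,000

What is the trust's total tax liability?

R$85,380

Book-profits minimum tax:
  Adjusted income: R$776,000 + R$30,000 = R$806,000
  R$806,000 × 10% = R$80,600

Standard income tax:
  R$554,000 × 9% = R$49,860
  R$222,000 × 16% = R$35,520
  → R$85,380

R$85,380 > R$80,600, so the standard income tax governs.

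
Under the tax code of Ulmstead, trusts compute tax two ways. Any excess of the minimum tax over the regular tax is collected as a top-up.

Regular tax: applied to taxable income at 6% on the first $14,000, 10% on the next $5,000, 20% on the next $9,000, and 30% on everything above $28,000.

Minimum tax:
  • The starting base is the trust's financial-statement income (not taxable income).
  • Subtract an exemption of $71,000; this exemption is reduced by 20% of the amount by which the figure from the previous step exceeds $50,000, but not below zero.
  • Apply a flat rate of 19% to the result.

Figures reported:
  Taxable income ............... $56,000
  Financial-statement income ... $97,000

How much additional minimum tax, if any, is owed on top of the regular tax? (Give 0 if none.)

Minimum tax:
  Base (financial-statement income): $97,000
  Exemption: $71,000 − 20% × ($97,000 − $50,000) = $71,000 − $9,400 = $61,600
  Base: $97,000 − $61,600 = $35,400
  $35,400 × 19% = $6,726

Regular tax:
  $14,000 × 6% = $840
  $5,000 × 10% = $500
  $9,000 × 20% = $1,800
  $28,000 × 30% = $8,400
  → $11,540

$6,726 ≤ $11,540, so no add-on is due.

$0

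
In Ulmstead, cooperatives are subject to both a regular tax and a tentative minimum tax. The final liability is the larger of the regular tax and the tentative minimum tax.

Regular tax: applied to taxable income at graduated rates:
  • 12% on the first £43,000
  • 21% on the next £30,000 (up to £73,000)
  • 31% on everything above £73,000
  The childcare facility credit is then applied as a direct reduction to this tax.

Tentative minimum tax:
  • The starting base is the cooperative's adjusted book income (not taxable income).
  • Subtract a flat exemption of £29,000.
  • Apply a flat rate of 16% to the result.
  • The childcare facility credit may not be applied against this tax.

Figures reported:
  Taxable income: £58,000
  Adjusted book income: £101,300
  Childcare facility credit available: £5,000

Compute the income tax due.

Tentative minimum tax:
  Base (adjusted book income): £101,300
  Less exemption £29,000 → base £72,300
  £72,300 × 16% = £11,568

Regular tax:
  £43,000 × 12% = £5,160
  £15,000 × 21% = £3,150
  → £8,310
  Less childcare facility credit £5,000 → £3,310

£11,568 > £3,310, so the tentative minimum tax is the binding amount.

£11,568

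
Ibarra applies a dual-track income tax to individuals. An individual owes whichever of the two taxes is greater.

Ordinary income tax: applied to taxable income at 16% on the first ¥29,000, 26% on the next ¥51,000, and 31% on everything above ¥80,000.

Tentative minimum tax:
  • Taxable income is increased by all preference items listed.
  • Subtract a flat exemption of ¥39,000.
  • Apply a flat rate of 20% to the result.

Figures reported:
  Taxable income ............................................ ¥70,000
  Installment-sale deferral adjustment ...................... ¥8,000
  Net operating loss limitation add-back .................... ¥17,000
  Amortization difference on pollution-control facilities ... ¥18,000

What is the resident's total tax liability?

¥15,300

Ordinary income tax:
  ¥29,000 × 16% = ¥4,640
  ¥41,000 × 26% = ¥10,660
  → ¥15,300

Tentative minimum tax:
  Adjusted income: ¥70,000 + ¥8,000 + ¥17,000 + ¥18,000 = ¥113,000
  Less exemption ¥39,000 → base ¥74,000
  ¥74,000 × 20% = ¥14,800

¥15,300 > ¥14,800, so the ordinary income tax governs.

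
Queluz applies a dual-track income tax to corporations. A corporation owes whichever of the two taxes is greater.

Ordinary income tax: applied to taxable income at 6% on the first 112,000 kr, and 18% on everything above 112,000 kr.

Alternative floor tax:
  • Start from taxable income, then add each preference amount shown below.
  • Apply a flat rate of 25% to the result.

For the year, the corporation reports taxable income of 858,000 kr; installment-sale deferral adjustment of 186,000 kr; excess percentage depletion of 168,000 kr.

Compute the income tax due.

Ordinary income tax:
  112,000 kr × 6% = 6,720 kr
  746,000 kr × 18% = 134,280 kr
  → 141,000 kr

Alternative floor tax:
  Adjusted income: 858,000 kr + 186,000 kr + 168,000 kr = 1,212,000 kr
  1,212,000 kr × 25% = 303,000 kr

303,000 kr > 141,000 kr, so the alternative floor tax is the binding amount.

303,000 kr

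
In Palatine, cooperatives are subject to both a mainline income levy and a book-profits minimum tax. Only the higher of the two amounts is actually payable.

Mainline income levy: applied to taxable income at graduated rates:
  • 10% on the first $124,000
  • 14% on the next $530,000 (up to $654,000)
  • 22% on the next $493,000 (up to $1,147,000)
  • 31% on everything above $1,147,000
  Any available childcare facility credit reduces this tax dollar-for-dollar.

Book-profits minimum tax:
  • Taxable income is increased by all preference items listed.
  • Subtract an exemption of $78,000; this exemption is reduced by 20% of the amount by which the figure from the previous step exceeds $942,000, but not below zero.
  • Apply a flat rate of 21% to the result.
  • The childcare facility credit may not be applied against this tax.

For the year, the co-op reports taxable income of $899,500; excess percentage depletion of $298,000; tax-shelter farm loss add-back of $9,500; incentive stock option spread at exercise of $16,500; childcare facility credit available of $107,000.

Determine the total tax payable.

Book-profits minimum tax:
  Adjusted income: $899,500 + $298,000 + $9,500 + $16,500 = $1,223,500
  Exemption: $78,000 − 20% × ($1,223,500 − $942,000) = $78,000 − $56,300 = $21,700
  Base: $1,223,500 − $21,700 = $1,201,800
  $1,201,800 × 21% = $252,378

Mainline income levy:
  $124,000 × 10% = $12,400
  $530,000 × 14% = $74,200
  $245,500 × 22% = $54,010
  → $140,610
  Less childcare facility credit $107,000 → $33,610

$252,378 > $33,610, so the book-profits minimum tax is the binding amount.

$252,378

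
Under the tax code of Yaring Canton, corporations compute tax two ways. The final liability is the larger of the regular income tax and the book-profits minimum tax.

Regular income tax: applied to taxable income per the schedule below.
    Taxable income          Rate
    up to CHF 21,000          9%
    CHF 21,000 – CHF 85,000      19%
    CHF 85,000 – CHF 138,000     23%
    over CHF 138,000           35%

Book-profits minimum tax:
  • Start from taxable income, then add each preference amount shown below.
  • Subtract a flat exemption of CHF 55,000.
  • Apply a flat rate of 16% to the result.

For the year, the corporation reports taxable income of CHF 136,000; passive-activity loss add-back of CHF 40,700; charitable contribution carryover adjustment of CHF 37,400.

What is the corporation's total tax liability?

Book-profits minimum tax:
  Adjusted income: CHF 136,000 + CHF 40,700 + CHF 37,400 = CHF 214,100
  Less exemption CHF 55,000 → base CHF 159,100
  CHF 159,100 × 16% = CHF 25,456

Regular income tax:
  CHF 21,000 × 9% = CHF 1,890
  CHF 64,000 × 19% = CHF 12,160
  CHF 51,000 × 23% = CHF 11,730
  → CHF 25,780

CHF 25,780 > CHF 25,456, so the regular income tax governs.

CHF 25,780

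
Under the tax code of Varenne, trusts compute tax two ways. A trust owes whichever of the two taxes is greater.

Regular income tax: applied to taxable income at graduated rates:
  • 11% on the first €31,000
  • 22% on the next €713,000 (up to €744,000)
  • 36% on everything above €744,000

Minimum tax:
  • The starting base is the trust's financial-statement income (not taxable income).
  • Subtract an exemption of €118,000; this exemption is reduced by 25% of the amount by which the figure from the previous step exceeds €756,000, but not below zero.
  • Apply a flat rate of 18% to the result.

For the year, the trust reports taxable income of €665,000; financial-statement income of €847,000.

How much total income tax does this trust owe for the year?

Minimum tax:
  Base (financial-statement income): €847,000
  Exemption: €118,000 − 25% × (€847,000 − €756,000) = €118,000 − €22,750 = €95,250
  Base: €847,000 − €95,250 = €751,750
  €751,750 × 18% = €135,315

Regular income tax:
  €31,000 × 11% = €3,410
  €634,000 × 22% = €139,480
  → €142,890

€142,890 > €135,315, so the regular income tax governs.

€142,890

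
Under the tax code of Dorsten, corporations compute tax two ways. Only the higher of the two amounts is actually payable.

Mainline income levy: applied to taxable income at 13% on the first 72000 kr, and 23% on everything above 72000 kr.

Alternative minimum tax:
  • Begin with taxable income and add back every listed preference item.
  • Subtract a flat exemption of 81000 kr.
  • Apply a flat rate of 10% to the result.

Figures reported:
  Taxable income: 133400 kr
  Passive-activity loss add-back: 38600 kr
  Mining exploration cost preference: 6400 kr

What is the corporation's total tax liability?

23482 kr

Alternative minimum tax:
  Adjusted income: 133400 kr + 38600 kr + 6400 kr = 178400 kr
  Less exemption 81000 kr → base 97400 kr
  97400 kr × 10% = 9740 kr

Mainline income levy:
  72000 kr × 13% = 9360 kr
  61400 kr × 23% = 14122 kr
  → 23482 kr

23482 kr > 9740 kr, so the mainline income levy governs.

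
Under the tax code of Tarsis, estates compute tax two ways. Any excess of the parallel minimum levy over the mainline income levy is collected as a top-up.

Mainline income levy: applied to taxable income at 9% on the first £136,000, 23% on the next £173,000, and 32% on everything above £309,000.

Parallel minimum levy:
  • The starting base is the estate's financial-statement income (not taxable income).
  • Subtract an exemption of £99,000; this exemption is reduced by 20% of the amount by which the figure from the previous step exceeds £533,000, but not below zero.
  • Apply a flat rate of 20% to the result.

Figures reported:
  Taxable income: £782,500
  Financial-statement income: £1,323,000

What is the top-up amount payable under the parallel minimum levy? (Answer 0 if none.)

Parallel minimum levy:
  Base (financial-statement income): £1,323,000
  Exemption: 20% × (£1,323,000 − £533,000) = £158,000 ≥ £99,000, so the exemption is fully phased out
  Base: £1,323,000 − £0 = £1,323,000
  £1,323,000 × 20% = £264,600

Mainline income levy:
  £136,000 × 9% = £12,240
  £173,000 × 23% = £39,790
  £473,500 × 32% = £151,520
  → £203,550

Excess of parallel minimum levy over mainline income levy: £264,600 − £203,550 = £61,050.

£61,050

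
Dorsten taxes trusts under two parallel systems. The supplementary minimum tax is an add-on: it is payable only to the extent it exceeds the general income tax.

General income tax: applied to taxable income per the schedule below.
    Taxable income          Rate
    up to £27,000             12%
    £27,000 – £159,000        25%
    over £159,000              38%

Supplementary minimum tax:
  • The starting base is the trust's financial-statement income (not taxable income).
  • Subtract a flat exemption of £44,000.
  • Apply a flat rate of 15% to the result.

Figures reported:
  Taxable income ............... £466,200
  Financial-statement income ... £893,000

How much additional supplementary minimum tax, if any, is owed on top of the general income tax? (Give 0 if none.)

£0

General income tax:
  £27,000 × 12% = £3,240
  £132,000 × 25% = £33,000
  £307,200 × 38% = £116,736
  → £152,976

Supplementary minimum tax:
  Base (financial-statement income): £893,000
  Less exemption £44,000 → base £849,000
  £849,000 × 15% = £127,350

£127,350 ≤ £152,976, so no add-on is due.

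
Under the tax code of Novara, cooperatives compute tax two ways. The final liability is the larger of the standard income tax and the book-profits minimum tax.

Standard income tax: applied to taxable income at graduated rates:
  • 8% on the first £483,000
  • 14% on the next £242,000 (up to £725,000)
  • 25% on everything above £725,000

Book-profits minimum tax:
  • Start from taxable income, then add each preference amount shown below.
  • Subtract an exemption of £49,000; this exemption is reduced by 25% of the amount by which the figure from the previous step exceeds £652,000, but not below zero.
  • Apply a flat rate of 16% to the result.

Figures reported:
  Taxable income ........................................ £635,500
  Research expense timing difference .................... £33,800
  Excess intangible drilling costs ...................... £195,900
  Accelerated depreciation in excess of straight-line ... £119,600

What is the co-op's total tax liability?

Book-profits minimum tax:
  Adjusted income: £635,500 + £33,800 + £195,900 + £119,600 = £984,800
  Exemption: 25% × (£984,800 − £652,000) = £83,200 ≥ £49,000, so the exemption is fully phased out
  Base: £984,800 − £0 = £984,800
  £984,800 × 16% = £157,568

Standard income tax:
  £483,000 × 8% = £38,640
  £152,500 × 14% = £21,350
  → £59,990

£157,568 > £59,990, so the book-profits minimum tax is the binding amount.

£157,568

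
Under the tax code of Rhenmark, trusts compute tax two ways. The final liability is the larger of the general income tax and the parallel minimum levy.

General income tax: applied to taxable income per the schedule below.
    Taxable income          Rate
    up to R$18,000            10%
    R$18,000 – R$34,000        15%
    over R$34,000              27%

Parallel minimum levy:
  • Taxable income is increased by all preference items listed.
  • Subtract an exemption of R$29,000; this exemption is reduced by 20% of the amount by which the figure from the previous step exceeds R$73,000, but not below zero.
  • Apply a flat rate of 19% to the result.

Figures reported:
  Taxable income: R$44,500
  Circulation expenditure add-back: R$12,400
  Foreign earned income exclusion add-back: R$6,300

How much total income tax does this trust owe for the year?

R$7,035

General income tax:
  R$18,000 × 10% = R$1,800
  R$16,000 × 15% = R$2,400
  R$10,500 × 27% = R$2,835
  → R$7,035

Parallel minimum levy:
  Adjusted income: R$44,500 + R$12,400 + R$6,300 = R$63,200
  Exemption: R$63,200 ≤ R$73,000, so full R$29,000 applies
  Base: R$63,200 − R$29,000 = R$34,200
  R$34,200 × 19% = R$6,498

R$7,035 > R$6,498, so the general income tax governs.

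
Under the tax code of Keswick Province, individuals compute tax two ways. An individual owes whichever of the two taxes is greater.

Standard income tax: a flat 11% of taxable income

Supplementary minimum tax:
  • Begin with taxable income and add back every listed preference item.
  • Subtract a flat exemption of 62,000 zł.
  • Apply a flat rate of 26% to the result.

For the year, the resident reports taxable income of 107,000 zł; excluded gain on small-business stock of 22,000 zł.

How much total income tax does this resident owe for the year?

Supplementary minimum tax:
  Adjusted income: 107,000 zł + 22,000 zł = 129,000 zł
  Less exemption 62,000 zł → base 67,000 zł
  67,000 zł × 26% = 17,420 zł

Standard income tax:
  107,000 zł × 11% = 11,770 zł

17,420 zł > 11,770 zł, so the supplementary minimum tax is the binding amount.

17,420 zł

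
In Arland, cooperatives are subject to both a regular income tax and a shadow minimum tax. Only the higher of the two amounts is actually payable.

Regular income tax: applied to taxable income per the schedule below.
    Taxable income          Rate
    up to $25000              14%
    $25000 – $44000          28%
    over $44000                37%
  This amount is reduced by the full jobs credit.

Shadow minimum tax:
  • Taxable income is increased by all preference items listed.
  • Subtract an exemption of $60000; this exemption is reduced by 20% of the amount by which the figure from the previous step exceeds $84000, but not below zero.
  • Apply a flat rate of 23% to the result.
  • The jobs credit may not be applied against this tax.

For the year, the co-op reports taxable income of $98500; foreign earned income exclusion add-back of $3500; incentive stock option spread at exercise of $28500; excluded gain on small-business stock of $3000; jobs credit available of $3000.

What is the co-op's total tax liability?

Regular income tax:
  $25000 × 14% = $3500
  $19000 × 28% = $5320
  $54500 × 37% = $20165
  → $28985
  Less jobs credit $3000 → $25985

Shadow minimum tax:
  Adjusted income: $98500 + $3500 + $28500 + $3000 = $133500
  Exemption: $60000 − 20% × ($133500 − $84000) = $60000 − $9900 = $50100
  Base: $133500 − $50100 = $83400
  $83400 × 23% = $19182

$25985 > $19182, so the regular income tax governs.

$25985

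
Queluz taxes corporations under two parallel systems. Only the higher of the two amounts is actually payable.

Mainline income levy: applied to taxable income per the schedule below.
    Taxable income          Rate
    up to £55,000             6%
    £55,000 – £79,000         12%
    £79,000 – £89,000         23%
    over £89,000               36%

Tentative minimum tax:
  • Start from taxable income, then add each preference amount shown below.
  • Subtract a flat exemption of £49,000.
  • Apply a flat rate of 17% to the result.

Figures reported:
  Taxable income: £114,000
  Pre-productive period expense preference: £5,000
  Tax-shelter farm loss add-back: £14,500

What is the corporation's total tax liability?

Tentative minimum tax:
  Adjusted income: £114,000 + £5,000 + £14,500 = £133,500
  Less exemption £49,000 → base £84,500
  £84,500 × 17% = £14,365

Mainline income levy:
  £55,000 × 6% = £3,300
  £24,000 × 12% = £2,880
  £10,000 × 23% = £2,300
  £25,000 × 36% = £9,000
  → £17,480

£17,480 > £14,365, so the mainline income levy governs.

£17,480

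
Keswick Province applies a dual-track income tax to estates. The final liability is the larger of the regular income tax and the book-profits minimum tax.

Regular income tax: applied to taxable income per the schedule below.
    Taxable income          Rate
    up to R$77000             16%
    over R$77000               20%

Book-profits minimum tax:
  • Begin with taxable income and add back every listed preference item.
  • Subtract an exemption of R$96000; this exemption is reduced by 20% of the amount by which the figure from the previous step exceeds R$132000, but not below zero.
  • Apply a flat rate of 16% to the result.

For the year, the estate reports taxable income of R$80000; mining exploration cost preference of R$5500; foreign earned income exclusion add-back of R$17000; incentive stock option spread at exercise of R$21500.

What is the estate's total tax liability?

Book-profits minimum tax:
  Adjusted income: R$80000 + R$5500 + R$17000 + R$21500 = R$124000
  Exemption: R$124000 ≤ R$132000, so full R$96000 applies
  Base: R$124000 − R$96000 = R$28000
  R$28000 × 16% = R$4480

Regular income tax:
  R$77000 × 16% = R$12320
  R$3000 × 20% = R$600
  → R$12920

R$12920 > R$4480, so the regular income tax governs.

R$12920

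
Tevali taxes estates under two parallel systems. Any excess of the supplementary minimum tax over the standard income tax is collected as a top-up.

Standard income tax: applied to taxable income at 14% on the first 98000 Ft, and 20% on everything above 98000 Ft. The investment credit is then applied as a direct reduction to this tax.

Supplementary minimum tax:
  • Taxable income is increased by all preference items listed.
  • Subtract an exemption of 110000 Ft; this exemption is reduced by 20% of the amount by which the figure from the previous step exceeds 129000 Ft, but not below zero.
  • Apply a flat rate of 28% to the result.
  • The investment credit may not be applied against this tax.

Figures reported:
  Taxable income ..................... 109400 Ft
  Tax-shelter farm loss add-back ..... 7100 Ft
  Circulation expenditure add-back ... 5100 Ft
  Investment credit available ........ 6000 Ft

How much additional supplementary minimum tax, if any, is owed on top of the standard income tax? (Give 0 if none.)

Supplementary minimum tax:
  Adjusted income: 109400 Ft + 7100 Ft + 5100 Ft = 121600 Ft
  Exemption: 121600 Ft ≤ 129000 Ft, so full 110000 Ft applies
  Base: 121600 Ft − 110000 Ft = 11600 Ft
  11600 Ft × 28% = 3248 Ft

Standard income tax:
  98000 Ft × 14% = 13720 Ft
  11400 Ft × 20% = 2280 Ft
  → 16000 Ft
  Less investment credit 6000 Ft → 10000 Ft

3248 Ft ≤ 10000 Ft, so no add-on is due.

0 Ft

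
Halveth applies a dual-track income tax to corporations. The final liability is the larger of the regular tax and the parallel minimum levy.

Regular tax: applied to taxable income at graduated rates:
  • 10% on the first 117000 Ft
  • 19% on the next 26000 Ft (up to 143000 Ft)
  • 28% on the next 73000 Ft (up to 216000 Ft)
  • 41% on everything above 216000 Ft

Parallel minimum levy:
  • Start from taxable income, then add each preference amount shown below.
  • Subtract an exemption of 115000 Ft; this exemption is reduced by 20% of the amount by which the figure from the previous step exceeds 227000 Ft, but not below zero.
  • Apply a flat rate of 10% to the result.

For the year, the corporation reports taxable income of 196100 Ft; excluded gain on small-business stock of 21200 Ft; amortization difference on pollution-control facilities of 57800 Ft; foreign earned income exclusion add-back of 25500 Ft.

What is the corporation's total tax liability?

Regular tax:
  117000 Ft × 10% = 11700 Ft
  26000 Ft × 19% = 4940 Ft
  53100 Ft × 28% = 14868 Ft
  → 31508 Ft

Parallel minimum levy:
  Adjusted income: 196100 Ft + 21200 Ft + 57800 Ft + 25500 Ft = 300600 Ft
  Exemption: 115000 Ft − 20% × (300600 Ft − 227000 Ft) = 115000 Ft − 14720 Ft = 100280 Ft
  Base: 300600 Ft − 100280 Ft = 200320 Ft
  200320 Ft × 10% = 20032 Ft

31508 Ft > 20032 Ft, so the regular tax governs.

31508 Ft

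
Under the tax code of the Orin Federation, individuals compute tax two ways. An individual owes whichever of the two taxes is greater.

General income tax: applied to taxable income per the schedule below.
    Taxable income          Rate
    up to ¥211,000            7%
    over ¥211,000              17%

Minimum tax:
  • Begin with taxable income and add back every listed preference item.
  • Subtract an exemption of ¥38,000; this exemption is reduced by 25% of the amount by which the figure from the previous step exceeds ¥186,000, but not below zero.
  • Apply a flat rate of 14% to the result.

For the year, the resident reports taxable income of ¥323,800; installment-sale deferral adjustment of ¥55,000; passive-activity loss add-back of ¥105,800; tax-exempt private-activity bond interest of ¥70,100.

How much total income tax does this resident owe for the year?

¥77,658

General income tax:
  ¥211,000 × 7% = ¥14,770
  ¥112,800 × 17% = ¥19,176
  → ¥33,946

Minimum tax:
  Adjusted income: ¥323,800 + ¥55,000 + ¥105,800 + ¥70,100 = ¥554,700
  Exemption: 25% × (¥554,700 − ¥186,000) = ¥92,175 ≥ ¥38,000, so the exemption is fully phased out
  Base: ¥554,700 − ¥0 = ¥554,700
  ¥554,700 × 14% = ¥77,658

¥77,658 > ¥33,946, so the minimum tax is the binding amount.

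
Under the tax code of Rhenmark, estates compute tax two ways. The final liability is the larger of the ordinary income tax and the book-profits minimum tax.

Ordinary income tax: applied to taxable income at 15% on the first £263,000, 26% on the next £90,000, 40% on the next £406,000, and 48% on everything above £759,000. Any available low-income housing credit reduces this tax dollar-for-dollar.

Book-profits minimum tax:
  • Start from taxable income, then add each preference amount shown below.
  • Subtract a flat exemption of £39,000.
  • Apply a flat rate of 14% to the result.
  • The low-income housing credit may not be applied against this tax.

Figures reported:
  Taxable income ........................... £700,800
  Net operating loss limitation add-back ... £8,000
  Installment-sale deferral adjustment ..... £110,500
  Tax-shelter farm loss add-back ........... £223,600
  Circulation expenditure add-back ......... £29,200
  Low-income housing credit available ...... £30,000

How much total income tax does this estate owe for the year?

£171,970

Ordinary income tax:
  £263,000 × 15% = £39,450
  £90,000 × 26% = £23,400
  £347,800 × 40% = £139,120
  → £201,970
  Less low-income housing credit £30,000 → £171,970

Book-profits minimum tax:
  Adjusted income: £700,800 + £8,000 + £110,500 + £223,600 + £29,200 = £1,072,100
  Less exemption £39,000 → base £1,033,100
  £1,033,100 × 14% = £144,634

£171,970 > £144,634, so the ordinary income tax governs.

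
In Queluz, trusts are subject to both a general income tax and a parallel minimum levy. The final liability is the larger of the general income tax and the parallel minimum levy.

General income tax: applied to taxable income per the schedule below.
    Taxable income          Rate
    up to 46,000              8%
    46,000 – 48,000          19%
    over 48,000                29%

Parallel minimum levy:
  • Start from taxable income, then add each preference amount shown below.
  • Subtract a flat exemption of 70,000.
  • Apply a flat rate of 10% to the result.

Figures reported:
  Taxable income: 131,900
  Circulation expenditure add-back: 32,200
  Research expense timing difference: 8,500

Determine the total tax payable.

28,391

General income tax:
  46,000 × 8% = 3,680
  2,000 × 19% = 380
  83,900 × 29% = 24,331
  → 28,391

Parallel minimum levy:
  Adjusted income: 131,900 + 32,200 + 8,500 = 172,600
  Less exemption 70,000 → base 102,600
  102,600 × 10% = 10,260

28,391 > 10,260, so the general income tax governs.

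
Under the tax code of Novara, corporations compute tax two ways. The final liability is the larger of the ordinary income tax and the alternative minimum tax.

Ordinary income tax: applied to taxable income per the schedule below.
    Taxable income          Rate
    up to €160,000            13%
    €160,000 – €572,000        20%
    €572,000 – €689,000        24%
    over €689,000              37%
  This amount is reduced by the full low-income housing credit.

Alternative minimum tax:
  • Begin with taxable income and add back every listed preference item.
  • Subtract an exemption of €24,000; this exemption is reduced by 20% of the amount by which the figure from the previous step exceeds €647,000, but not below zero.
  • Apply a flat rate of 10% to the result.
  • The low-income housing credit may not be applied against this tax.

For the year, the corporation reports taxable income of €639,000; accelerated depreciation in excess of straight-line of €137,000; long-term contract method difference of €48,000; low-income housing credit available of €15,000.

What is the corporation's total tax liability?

Alternative minimum tax:
  Adjusted income: €639,000 + €137,000 + €48,000 = €824,000
  Exemption: 20% × (€824,000 − €647,000) = €35,400 ≥ €24,000, so the exemption is fully phased out
  Base: €824,000 − €0 = €824,000
  €824,000 × 10% = €82,400

Ordinary income tax:
  €160,000 × 13% = €20,800
  €412,000 × 20% = €82,400
  €67,000 × 24% = €16,080
  → €119,280
  Less low-income housing credit €15,000 → €104,280

€104,280 > €82,400, so the ordinary income tax governs.

€104,280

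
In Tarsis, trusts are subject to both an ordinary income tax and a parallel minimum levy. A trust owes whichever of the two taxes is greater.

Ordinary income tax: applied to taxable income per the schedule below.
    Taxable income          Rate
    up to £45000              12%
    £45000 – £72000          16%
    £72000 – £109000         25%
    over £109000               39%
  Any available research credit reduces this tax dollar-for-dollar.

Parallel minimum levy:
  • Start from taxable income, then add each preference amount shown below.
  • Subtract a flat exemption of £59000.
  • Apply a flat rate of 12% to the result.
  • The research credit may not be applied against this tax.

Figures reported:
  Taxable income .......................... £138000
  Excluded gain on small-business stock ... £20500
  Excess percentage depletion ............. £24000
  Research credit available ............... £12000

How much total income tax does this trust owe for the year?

Parallel minimum levy:
  Adjusted income: £138000 + £20500 + £24000 = £182500
  Less exemption £59000 → base £123500
  £123500 × 12% = £14820

Ordinary income tax:
  £45000 × 12% = £5400
  £27000 × 16% = £4320
  £37000 × 25% = £9250
  £29000 × 39% = £11310
  → £30280
  Less research credit £12000 → £18280

£18280 > £14820, so the ordinary income tax governs.

£18280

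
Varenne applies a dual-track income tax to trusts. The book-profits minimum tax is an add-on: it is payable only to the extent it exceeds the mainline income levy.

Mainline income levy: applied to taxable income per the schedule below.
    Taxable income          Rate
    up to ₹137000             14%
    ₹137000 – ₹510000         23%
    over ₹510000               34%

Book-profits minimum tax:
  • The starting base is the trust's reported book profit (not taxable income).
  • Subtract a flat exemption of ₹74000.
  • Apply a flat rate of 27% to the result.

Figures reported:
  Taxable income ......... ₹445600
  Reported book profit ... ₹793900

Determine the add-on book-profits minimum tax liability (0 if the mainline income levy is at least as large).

₹104215

Book-profits minimum tax:
  Base (reported book profit): ₹793900
  Less exemption ₹74000 → base ₹719900
  ₹719900 × 27% = ₹194373

Mainline income levy:
  ₹137000 × 14% = ₹19180
  ₹308600 × 23% = ₹70978
  → ₹90158

Excess of book-profits minimum tax over mainline income levy: ₹194373 − ₹90158 = ₹104215.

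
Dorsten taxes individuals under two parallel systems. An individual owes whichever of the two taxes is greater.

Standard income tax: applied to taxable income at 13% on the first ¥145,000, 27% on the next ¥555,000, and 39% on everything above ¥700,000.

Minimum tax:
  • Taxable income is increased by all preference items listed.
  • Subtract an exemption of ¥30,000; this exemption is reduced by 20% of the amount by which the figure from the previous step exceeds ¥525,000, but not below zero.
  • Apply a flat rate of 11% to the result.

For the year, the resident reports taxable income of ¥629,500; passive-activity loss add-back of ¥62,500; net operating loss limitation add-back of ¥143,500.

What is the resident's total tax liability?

¥149,665

Minimum tax:
  Adjusted income: ¥629,500 + ¥62,500 + ¥143,500 = ¥835,500
  Exemption: 20% × (¥835,500 − ¥525,000) = ¥62,100 ≥ ¥30,000, so the exemption is fully phased out
  Base: ¥835,500 − ¥0 = ¥835,500
  ¥835,500 × 11% = ¥91,905

Standard income tax:
  ¥145,000 × 13% = ¥18,850
  ¥484,500 × 27% = ¥130,815
  → ¥149,665

¥149,665 > ¥91,905, so the standard income tax governs.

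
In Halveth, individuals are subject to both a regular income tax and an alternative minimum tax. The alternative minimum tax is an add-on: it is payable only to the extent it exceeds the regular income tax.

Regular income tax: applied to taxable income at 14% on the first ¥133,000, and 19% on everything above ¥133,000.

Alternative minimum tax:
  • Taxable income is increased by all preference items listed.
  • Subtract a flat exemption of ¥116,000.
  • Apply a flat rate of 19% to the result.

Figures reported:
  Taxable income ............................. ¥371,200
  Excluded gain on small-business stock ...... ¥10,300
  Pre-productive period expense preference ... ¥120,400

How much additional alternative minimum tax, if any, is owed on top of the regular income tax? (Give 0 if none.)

¥9,443

Regular income tax:
  ¥133,000 × 14% = ¥18,620
  ¥238,200 × 19% = ¥45,258
  → ¥63,878

Alternative minimum tax:
  Adjusted income: ¥371,200 + ¥10,300 + ¥120,400 = ¥501,900
  Less exemption ¥116,000 → base ¥385,900
  ¥385,900 × 19% = ¥73,321

Excess of alternative minimum tax over regular income tax: ¥73,321 − ¥63,878 = ¥9,443.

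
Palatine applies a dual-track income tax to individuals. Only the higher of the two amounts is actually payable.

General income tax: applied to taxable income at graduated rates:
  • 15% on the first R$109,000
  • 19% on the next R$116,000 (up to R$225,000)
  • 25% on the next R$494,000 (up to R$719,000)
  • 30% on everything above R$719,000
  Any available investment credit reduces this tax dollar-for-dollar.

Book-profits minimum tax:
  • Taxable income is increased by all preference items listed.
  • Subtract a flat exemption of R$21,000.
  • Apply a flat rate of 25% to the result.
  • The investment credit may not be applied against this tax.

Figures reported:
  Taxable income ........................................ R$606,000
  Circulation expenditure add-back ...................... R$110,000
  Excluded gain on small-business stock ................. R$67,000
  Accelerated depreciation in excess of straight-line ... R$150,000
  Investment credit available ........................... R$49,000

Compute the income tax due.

Book-profits minimum tax:
  Adjusted income: R$606,000 + R$110,000 + R$67,000 + R$150,000 = R$933,000
  Less exemption R$21,000 → base R$912,000
  R$912,000 × 25% = R$228,000

General income tax:
  R$109,000 × 15% = R$16,350
  R$116,000 × 19% = R$22,040
  R$381,000 × 25% = R$95,250
  → R$133,640
  Less investment credit R$49,000 → R$84,640

R$228,000 > R$84,640, so the book-profits minimum tax is the binding amount.

R$228,000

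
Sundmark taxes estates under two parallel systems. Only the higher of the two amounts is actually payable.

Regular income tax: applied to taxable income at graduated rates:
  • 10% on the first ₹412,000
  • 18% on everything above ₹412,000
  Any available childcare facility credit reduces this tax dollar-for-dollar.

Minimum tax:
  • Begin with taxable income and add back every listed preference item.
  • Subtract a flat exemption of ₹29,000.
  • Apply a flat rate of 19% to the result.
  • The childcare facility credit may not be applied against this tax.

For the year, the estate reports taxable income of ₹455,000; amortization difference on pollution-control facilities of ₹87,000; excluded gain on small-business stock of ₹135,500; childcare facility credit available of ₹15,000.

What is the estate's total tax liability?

₹123,215

Regular income tax:
  ₹412,000 × 10% = ₹41,200
  ₹43,000 × 18% = ₹7,740
  → ₹48,940
  Less childcare facility credit ₹15,000 → ₹33,940

Minimum tax:
  Adjusted income: ₹455,000 + ₹87,000 + ₹135,500 = ₹677,500
  Less exemption ₹29,000 → base ₹648,500
  ₹648,500 × 19% = ₹123,215

₹123,215 > ₹33,940, so the minimum tax is the binding amount.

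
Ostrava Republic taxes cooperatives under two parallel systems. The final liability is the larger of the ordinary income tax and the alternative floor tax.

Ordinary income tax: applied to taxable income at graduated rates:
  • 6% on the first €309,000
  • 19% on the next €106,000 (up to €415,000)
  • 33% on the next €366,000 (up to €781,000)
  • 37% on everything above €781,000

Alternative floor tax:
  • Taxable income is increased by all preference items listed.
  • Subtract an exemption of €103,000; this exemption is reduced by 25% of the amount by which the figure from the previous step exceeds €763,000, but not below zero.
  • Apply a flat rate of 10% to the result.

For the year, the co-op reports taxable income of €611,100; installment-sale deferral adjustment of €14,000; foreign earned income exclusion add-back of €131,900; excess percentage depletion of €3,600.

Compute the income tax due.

Alternative floor tax:
  Adjusted income: €611,100 + €14,000 + €131,900 + €3,600 = €760,600
  Exemption: €760,600 ≤ €763,000, so full €103,000 applies
  Base: €760,600 − €103,000 = €657,600
  €657,600 × 10% = €65,760

Ordinary income tax:
  €309,000 × 6% = €18,540
  €106,000 × 19% = €20,140
  €196,100 × 33% = €64,713
  → €103,393

€103,393 > €65,760, so the ordinary income tax governs.

€103,393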